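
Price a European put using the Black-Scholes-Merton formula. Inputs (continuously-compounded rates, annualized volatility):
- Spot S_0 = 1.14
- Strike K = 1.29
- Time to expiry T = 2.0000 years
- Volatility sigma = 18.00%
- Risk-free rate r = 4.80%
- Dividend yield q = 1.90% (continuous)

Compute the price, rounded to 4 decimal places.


Answer: Price = 0.1559

Derivation:
d1 = (ln(S/K) + (r - q + 0.5*sigma^2) * T) / (sigma * sqrt(T)) = -0.13047674
d2 = d1 - sigma * sqrt(T) = -0.38503518
exp(-rT) = 0.90846402; exp(-qT) = 0.96271294
P = K * exp(-rT) * N(-d2) - S_0 * exp(-qT) * N(-d1)
N(-d1) = 0.55190537; N(-d2) = 0.64989433
P = 1.2900 * 0.90846402 * 0.64989433 - 1.1400 * 0.96271294 * 0.55190537 = 0.1559


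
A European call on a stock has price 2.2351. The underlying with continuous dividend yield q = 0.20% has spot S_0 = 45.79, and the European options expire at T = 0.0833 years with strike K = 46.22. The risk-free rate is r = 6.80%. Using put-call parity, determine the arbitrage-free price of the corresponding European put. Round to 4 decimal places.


Answer: Put price = 2.4117

Derivation:
Put-call parity: C - P = S_0 * exp(-qT) - K * exp(-rT).
S_0 * exp(-qT) = 45.7900 * 0.99983341 = 45.78237202
K * exp(-rT) = 46.2200 * 0.99435161 = 45.95893153
P = C - S*exp(-qT) + K*exp(-rT)
P = 2.2351 - 45.78237202 + 45.95893153 = 2.4117


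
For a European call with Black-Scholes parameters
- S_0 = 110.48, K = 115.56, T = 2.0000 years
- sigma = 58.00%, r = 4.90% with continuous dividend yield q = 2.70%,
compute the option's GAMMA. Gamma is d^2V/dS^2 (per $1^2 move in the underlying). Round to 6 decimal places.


d1 = 0.4089571984; d2 = -0.4112866678
phi(d1) = 0.3669383135; exp(-qT) = 0.9474321065; exp(-rT) = 0.9066489038
Gamma = exp(-qT) * phi(d1) / (S * sigma * sqrt(T)) = 0.9474321065 * 0.3669383135 / (110.4800 * 0.5800 * 1.4142135624) = 0.003836

Answer: Gamma = 0.003836


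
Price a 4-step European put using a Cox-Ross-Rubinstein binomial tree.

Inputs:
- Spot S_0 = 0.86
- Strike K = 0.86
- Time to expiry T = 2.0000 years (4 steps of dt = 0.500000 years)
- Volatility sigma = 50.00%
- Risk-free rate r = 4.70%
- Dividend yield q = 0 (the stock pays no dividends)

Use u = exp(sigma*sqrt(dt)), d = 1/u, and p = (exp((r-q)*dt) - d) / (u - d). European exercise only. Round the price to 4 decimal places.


Answer: Price = V(0,0) = 0.1766

Derivation:
dt = T/N = 0.500000
u = exp(sigma*sqrt(dt)) = 1.424119; d = 1/u = 0.702189
p = (exp((r-q)*dt) - d) / (u - d) = 0.445458
Discount per step: exp(-r*dt) = 0.976774
Stock lattice S(k, i) with i counting down-moves:
  k=0: S(0,0) = 0.8600
  k=1: S(1,0) = 1.2247; S(1,1) = 0.6039
  k=2: S(2,0) = 1.7442; S(2,1) = 0.8600; S(2,2) = 0.4240
  k=3: S(3,0) = 2.4839; S(3,1) = 1.2247; S(3,2) = 0.6039; S(3,3) = 0.2978
  k=4: S(4,0) = 3.5374; S(4,1) = 1.7442; S(4,2) = 0.8600; S(4,3) = 0.4240; S(4,4) = 0.2091
Terminal payoffs V(N, i) = max(K - S_T, 0):
  V(4,0) = 0.000000; V(4,1) = 0.000000; V(4,2) = 0.000000; V(4,3) = 0.435961; V(4,4) = 0.650920
Backward induction: V(k, i) = exp(-r*dt) * [p * V(k+1, i) + (1-p) * V(k+1, i+1)].
  V(3,0) = exp(-r*dt) * [p*0.000000 + (1-p)*0.000000] = 0.000000
  V(3,1) = exp(-r*dt) * [p*0.000000 + (1-p)*0.000000] = 0.000000
  V(3,2) = exp(-r*dt) * [p*0.000000 + (1-p)*0.435961] = 0.236144
  V(3,3) = exp(-r*dt) * [p*0.435961 + (1-p)*0.650920] = 0.542270
  V(2,0) = exp(-r*dt) * [p*0.000000 + (1-p)*0.000000] = 0.000000
  V(2,1) = exp(-r*dt) * [p*0.000000 + (1-p)*0.236144] = 0.127910
  V(2,2) = exp(-r*dt) * [p*0.236144 + (1-p)*0.542270] = 0.396476
  V(1,0) = exp(-r*dt) * [p*0.000000 + (1-p)*0.127910] = 0.069284
  V(1,1) = exp(-r*dt) * [p*0.127910 + (1-p)*0.396476] = 0.270411
  V(0,0) = exp(-r*dt) * [p*0.069284 + (1-p)*0.270411] = 0.176618


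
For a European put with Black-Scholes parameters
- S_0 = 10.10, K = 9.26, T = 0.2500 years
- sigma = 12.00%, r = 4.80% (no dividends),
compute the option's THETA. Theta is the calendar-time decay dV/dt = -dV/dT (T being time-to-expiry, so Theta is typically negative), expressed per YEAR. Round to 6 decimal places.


Answer: Theta = -0.095223

Derivation:
d1 = 1.6771895865; d2 = 1.6171895865
phi(d1) = 0.0977422871; exp(-qT) = 1.0000000000; exp(-rT) = 0.9880717129
Theta = -S*exp(-qT)*phi(d1)*sigma/(2*sqrt(T)) + r*K*exp(-rT)*N(-d2) - q*S*exp(-qT)*N(-d1)
N(-d1) = 0.0467527074; N(-d2) = 0.0529186817; sqrt(T) = 0.5000000000
Term 1 = -10.1000 * 1.0000000000 * 0.0977422871 * 0.1200 / (2 * 0.5000000000) = -0.1184636520
Term 2 = 0.0480 * 9.2600 * 0.9880717129 * 0.0529186817 = 0.0232407269
Term 3 = 0 (no dividend yield, q = 0)
Theta = -0.1184636520 + (0.0232407269) + (0.0000000000) = -0.095223


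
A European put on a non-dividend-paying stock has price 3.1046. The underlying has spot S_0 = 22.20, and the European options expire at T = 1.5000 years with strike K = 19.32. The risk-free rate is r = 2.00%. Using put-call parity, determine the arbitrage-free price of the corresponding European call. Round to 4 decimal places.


Answer: Call price = 6.5556

Derivation:
Put-call parity: C - P = S_0 * exp(-qT) - K * exp(-rT).
S_0 * exp(-qT) = 22.2000 * 1.00000000 = 22.20000000
K * exp(-rT) = 19.3200 * 0.97044553 = 18.74900771
C = P + S*exp(-qT) - K*exp(-rT)
C = 3.1046 + 22.20000000 - 18.74900771 = 6.5556


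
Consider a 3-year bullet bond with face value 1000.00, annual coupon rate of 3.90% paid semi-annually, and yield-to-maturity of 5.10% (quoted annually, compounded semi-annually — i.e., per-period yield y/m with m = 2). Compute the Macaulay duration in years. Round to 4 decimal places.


Coupon per period c = face * coupon_rate / m = 19.500000
Periods per year m = 2; per-period yield y/m = 0.025500
Number of cashflows N = 6
Cashflows (t years, CF_t, discount factor 1/(1+y/m)^(m*t), PV):
  t = 0.5000: CF_t = 19.500000, DF = 0.975134, PV = 19.015115
  t = 1.0000: CF_t = 19.500000, DF = 0.950886, PV = 18.542286
  t = 1.5000: CF_t = 19.500000, DF = 0.927242, PV = 18.081215
  t = 2.0000: CF_t = 19.500000, DF = 0.904185, PV = 17.631609
  t = 2.5000: CF_t = 19.500000, DF = 0.881702, PV = 17.193183
  t = 3.0000: CF_t = 1019.500000, DF = 0.859777, PV = 876.543032
Price P = sum_t PV_t = 967.006441
Macaulay numerator sum_t t * PV_t:
  t * PV_t at t = 0.5000: 9.507557
  t * PV_t at t = 1.0000: 18.542286
  t * PV_t at t = 1.5000: 27.121823
  t * PV_t at t = 2.0000: 35.263219
  t * PV_t at t = 2.5000: 42.982958
  t * PV_t at t = 3.0000: 2629.629097
Macaulay duration D = (sum_t t * PV_t) / P = 2763.046940 / 967.006441 = 2.857320

Answer: Macaulay duration = 2.8573 years


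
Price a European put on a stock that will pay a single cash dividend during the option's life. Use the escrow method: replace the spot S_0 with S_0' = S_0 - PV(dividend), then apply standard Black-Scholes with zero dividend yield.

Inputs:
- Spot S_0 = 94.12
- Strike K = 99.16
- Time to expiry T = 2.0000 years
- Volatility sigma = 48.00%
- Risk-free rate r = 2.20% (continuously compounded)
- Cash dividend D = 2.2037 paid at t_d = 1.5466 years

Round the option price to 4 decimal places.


PV(D) = D * exp(-r * t_d) = 2.2037 * 0.96654715 = 2.12997995
S_0' = S_0 - PV(D) = 94.1200 - 2.12997995 = 91.99002005
d1 = (ln(S_0'/K) + (r + sigma^2/2)*T) / (sigma*sqrt(T)) = 0.29366349
d2 = d1 - sigma*sqrt(T) = -0.38515902
exp(-rT) = 0.95695396
N(-d1) = 0.38450753; N(-d2) = 0.64994020
P = K * exp(-rT) * N(-d2) - S_0' * N(-d1) = 99.1600 * 0.95695396 * 0.64994020 - 91.99002005 * 0.38450753 = 26.3030

Answer: Price = 26.3030


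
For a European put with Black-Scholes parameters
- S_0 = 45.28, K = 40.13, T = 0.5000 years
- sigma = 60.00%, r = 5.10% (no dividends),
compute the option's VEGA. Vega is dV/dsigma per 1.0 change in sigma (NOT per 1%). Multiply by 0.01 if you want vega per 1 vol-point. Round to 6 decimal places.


d1 = 0.5568259653; d2 = 0.1325618966
phi(d1) = 0.3416508018; exp(-qT) = 1.0000000000; exp(-rT) = 0.9748223790
Vega = S * exp(-qT) * phi(d1) * sqrt(T) = 45.2800 * 1.0000000000 * 0.3416508018 * 0.7071067812 = 10.938905

Answer: Vega = 10.938905


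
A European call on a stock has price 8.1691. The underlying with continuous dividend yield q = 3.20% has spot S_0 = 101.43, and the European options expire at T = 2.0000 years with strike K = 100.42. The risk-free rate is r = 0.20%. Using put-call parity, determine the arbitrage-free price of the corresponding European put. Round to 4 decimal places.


Answer: Put price = 13.0464

Derivation:
Put-call parity: C - P = S_0 * exp(-qT) - K * exp(-rT).
S_0 * exp(-qT) = 101.4300 * 0.93800500 = 95.14184710
K * exp(-rT) = 100.4200 * 0.99600799 = 100.01912229
P = C - S*exp(-qT) + K*exp(-rT)
P = 8.1691 - 95.14184710 + 100.01912229 = 13.0464


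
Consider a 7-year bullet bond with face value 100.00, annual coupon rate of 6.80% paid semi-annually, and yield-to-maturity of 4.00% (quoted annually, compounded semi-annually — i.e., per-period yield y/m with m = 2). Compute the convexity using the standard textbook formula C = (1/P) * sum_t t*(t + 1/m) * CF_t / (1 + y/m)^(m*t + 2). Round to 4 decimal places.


Coupon per period c = face * coupon_rate / m = 3.400000
Periods per year m = 2; per-period yield y/m = 0.020000
Number of cashflows N = 14
Cashflows (t years, CF_t, discount factor 1/(1+y/m)^(m*t), PV):
  t = 0.5000: CF_t = 3.400000, DF = 0.980392, PV = 3.333333
  t = 1.0000: CF_t = 3.400000, DF = 0.961169, PV = 3.267974
  t = 1.5000: CF_t = 3.400000, DF = 0.942322, PV = 3.203896
  t = 2.0000: CF_t = 3.400000, DF = 0.923845, PV = 3.141074
  t = 2.5000: CF_t = 3.400000, DF = 0.905731, PV = 3.079485
  t = 3.0000: CF_t = 3.400000, DF = 0.887971, PV = 3.019103
  t = 3.5000: CF_t = 3.400000, DF = 0.870560, PV = 2.959905
  t = 4.0000: CF_t = 3.400000, DF = 0.853490, PV = 2.901867
  t = 4.5000: CF_t = 3.400000, DF = 0.836755, PV = 2.844968
  t = 5.0000: CF_t = 3.400000, DF = 0.820348, PV = 2.789184
  t = 5.5000: CF_t = 3.400000, DF = 0.804263, PV = 2.734494
  t = 6.0000: CF_t = 3.400000, DF = 0.788493, PV = 2.680877
  t = 6.5000: CF_t = 3.400000, DF = 0.773033, PV = 2.628311
  t = 7.0000: CF_t = 103.400000, DF = 0.757875, PV = 78.364278
Price P = sum_t PV_t = 116.948748
Convexity numerator sum_t t*(t + 1/m) * CF_t / (1+y/m)^(m*t + 2):
  t = 0.5000: term = 1.601948
  t = 1.0000: term = 4.711612
  t = 1.5000: term = 9.238454
  t = 2.0000: term = 15.095513
  t = 2.5000: term = 22.199285
  t = 3.0000: term = 30.469606
  t = 3.5000: term = 39.829551
  t = 4.0000: term = 50.205316
  t = 4.5000: term = 61.526122
  t = 5.0000: term = 73.724112
  t = 5.5000: term = 86.734249
  t = 6.0000: term = 100.494228
  t = 6.5000: term = 114.944379
  t = 7.0000: term = 3954.368100
Convexity = (1/P) * sum = 4565.142475 / 116.948748 = 39.035411

Answer: Convexity = 39.0354


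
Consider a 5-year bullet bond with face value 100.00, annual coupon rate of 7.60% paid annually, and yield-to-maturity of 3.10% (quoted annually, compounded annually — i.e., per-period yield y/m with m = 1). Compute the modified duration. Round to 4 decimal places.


Answer: Modified duration = 4.2741

Derivation:
Coupon per period c = face * coupon_rate / m = 7.600000
Periods per year m = 1; per-period yield y/m = 0.031000
Number of cashflows N = 5
Cashflows (t years, CF_t, discount factor 1/(1+y/m)^(m*t), PV):
  t = 1.0000: CF_t = 7.600000, DF = 0.969932, PV = 7.371484
  t = 2.0000: CF_t = 7.600000, DF = 0.940768, PV = 7.149839
  t = 3.0000: CF_t = 7.600000, DF = 0.912481, PV = 6.934858
  t = 4.0000: CF_t = 7.600000, DF = 0.885045, PV = 6.726342
  t = 5.0000: CF_t = 107.600000, DF = 0.858434, PV = 92.367448
Price P = sum_t PV_t = 120.549971
First compute Macaulay numerator sum_t t * PV_t:
  t * PV_t at t = 1.0000: 7.371484
  t * PV_t at t = 2.0000: 14.299678
  t * PV_t at t = 3.0000: 20.804575
  t * PV_t at t = 4.0000: 26.905367
  t * PV_t at t = 5.0000: 461.837240
Macaulay duration D = 531.218344 / 120.549971 = 4.406624
Modified duration = D / (1 + y/m) = 4.406624 / (1 + 0.031000) = 4.274126


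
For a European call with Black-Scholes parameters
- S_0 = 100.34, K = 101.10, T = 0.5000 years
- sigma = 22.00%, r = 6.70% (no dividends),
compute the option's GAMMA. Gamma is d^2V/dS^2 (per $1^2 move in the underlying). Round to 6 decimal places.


d1 = 0.2446222605; d2 = 0.0890587686
phi(d1) = 0.3871827178; exp(-qT) = 1.0000000000; exp(-rT) = 0.9670549112
Gamma = exp(-qT) * phi(d1) / (S * sigma * sqrt(T)) = 1.0000000000 * 0.3871827178 / (100.3400 * 0.2200 * 0.7071067812) = 0.024805

Answer: Gamma = 0.024805


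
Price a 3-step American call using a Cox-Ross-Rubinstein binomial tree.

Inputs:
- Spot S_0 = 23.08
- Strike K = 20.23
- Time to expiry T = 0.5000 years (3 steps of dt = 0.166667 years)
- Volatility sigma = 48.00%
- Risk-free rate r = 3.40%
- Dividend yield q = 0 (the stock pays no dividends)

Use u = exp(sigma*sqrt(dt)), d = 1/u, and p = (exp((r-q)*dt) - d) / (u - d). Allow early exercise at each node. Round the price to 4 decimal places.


Answer: Price = V(0,0) = 4.7959

Derivation:
dt = T/N = 0.166667
u = exp(sigma*sqrt(dt)) = 1.216477; d = 1/u = 0.822046
p = (exp((r-q)*dt) - d) / (u - d) = 0.465574
Discount per step: exp(-r*dt) = 0.994349
Stock lattice S(k, i) with i counting down-moves:
  k=0: S(0,0) = 23.0800
  k=1: S(1,0) = 28.0763; S(1,1) = 18.9728
  k=2: S(2,0) = 34.1542; S(2,1) = 23.0800; S(2,2) = 15.5965
  k=3: S(3,0) = 41.5478; S(3,1) = 28.0763; S(3,2) = 18.9728; S(3,3) = 12.8211
Terminal payoffs V(N, i) = max(S_T - K, 0):
  V(3,0) = 21.317775; V(3,1) = 7.846295; V(3,2) = 0.000000; V(3,3) = 0.000000
Backward induction: V(k, i) = exp(-r*dt) * [p * V(k+1, i) + (1-p) * V(k+1, i+1)]; then take max(V_cont, immediate exercise) for American.
  V(2,0) = exp(-r*dt) * [p*21.317775 + (1-p)*7.846295] = 14.038486; exercise = 13.924174; V(2,0) = max -> 14.038486
  V(2,1) = exp(-r*dt) * [p*7.846295 + (1-p)*0.000000] = 3.632388; exercise = 2.850000; V(2,1) = max -> 3.632388
  V(2,2) = exp(-r*dt) * [p*0.000000 + (1-p)*0.000000] = 0.000000; exercise = 0.000000; V(2,2) = max -> 0.000000
  V(1,0) = exp(-r*dt) * [p*14.038486 + (1-p)*3.632388] = 8.429293; exercise = 7.846295; V(1,0) = max -> 8.429293
  V(1,1) = exp(-r*dt) * [p*3.632388 + (1-p)*0.000000] = 1.681589; exercise = 0.000000; V(1,1) = max -> 1.681589
  V(0,0) = exp(-r*dt) * [p*8.429293 + (1-p)*1.681589] = 4.795889; exercise = 2.850000; V(0,0) = max -> 4.795889


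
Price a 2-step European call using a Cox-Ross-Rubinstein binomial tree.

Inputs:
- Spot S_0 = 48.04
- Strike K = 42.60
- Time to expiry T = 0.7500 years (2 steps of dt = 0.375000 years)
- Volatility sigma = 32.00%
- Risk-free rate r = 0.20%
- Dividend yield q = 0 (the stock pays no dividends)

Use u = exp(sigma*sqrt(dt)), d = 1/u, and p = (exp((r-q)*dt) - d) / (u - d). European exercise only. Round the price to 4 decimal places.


dt = T/N = 0.375000
u = exp(sigma*sqrt(dt)) = 1.216477; d = 1/u = 0.822046
p = (exp((r-q)*dt) - d) / (u - d) = 0.453069
Discount per step: exp(-r*dt) = 0.999250
Stock lattice S(k, i) with i counting down-moves:
  k=0: S(0,0) = 48.0400
  k=1: S(1,0) = 58.4396; S(1,1) = 39.4911
  k=2: S(2,0) = 71.0904; S(2,1) = 48.0400; S(2,2) = 32.4635
Terminal payoffs V(N, i) = max(S_T - K, 0):
  V(2,0) = 28.490404; V(2,1) = 5.440000; V(2,2) = 0.000000
Backward induction: V(k, i) = exp(-r*dt) * [p * V(k+1, i) + (1-p) * V(k+1, i+1)].
  V(1,0) = exp(-r*dt) * [p*28.490404 + (1-p)*5.440000] = 15.871505
  V(1,1) = exp(-r*dt) * [p*5.440000 + (1-p)*0.000000] = 2.462845
  V(0,0) = exp(-r*dt) * [p*15.871505 + (1-p)*2.462845] = 8.531486

Answer: Price = V(0,0) = 8.5315


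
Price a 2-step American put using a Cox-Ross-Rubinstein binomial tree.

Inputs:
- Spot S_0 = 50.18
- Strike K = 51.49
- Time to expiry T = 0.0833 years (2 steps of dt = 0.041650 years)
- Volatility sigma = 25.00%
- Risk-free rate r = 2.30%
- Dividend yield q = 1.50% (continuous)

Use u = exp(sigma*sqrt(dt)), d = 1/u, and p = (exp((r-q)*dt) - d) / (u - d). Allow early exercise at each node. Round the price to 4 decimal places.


dt = T/N = 0.041650
u = exp(sigma*sqrt(dt)) = 1.052345; d = 1/u = 0.950259
p = (exp((r-q)*dt) - d) / (u - d) = 0.490512
Discount per step: exp(-r*dt) = 0.999043
Stock lattice S(k, i) with i counting down-moves:
  k=0: S(0,0) = 50.1800
  k=1: S(1,0) = 52.8067; S(1,1) = 47.6840
  k=2: S(2,0) = 55.5708; S(2,1) = 50.1800; S(2,2) = 45.3121
Terminal payoffs V(N, i) = max(K - S_T, 0):
  V(2,0) = 0.000000; V(2,1) = 1.310000; V(2,2) = 6.177865
Backward induction: V(k, i) = exp(-r*dt) * [p * V(k+1, i) + (1-p) * V(k+1, i+1)]; then take max(V_cont, immediate exercise) for American.
  V(1,0) = exp(-r*dt) * [p*0.000000 + (1-p)*1.310000] = 0.666790; exercise = 0.000000; V(1,0) = max -> 0.666790
  V(1,1) = exp(-r*dt) * [p*1.310000 + (1-p)*6.177865] = 3.786490; exercise = 3.806010; V(1,1) = max -> 3.806010
  V(0,0) = exp(-r*dt) * [p*0.666790 + (1-p)*3.806010] = 2.264015; exercise = 1.310000; V(0,0) = max -> 2.264015

Answer: Price = V(0,0) = 2.2640


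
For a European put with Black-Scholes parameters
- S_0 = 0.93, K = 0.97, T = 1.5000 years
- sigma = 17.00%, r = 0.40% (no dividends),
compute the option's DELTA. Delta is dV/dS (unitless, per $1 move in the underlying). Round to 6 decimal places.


d1 = -0.0693372996; d2 = -0.2775439277
phi(d1) = 0.3979844425; exp(-qT) = 1.0000000000; exp(-rT) = 0.9940179641
N(-d1) = 0.5276394318
Delta = -exp(-qT) * N(-d1) = -1.0000000000 * 0.5276394318 = -0.527639

Answer: Delta = -0.527639


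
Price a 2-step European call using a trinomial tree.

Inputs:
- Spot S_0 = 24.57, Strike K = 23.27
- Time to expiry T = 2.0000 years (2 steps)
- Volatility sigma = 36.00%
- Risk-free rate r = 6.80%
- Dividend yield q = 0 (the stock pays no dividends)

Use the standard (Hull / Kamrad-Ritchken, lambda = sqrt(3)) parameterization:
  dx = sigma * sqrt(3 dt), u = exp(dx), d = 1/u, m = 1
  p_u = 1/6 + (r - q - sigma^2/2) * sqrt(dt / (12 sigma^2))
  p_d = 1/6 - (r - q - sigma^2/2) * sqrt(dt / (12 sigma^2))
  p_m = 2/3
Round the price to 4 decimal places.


dt = T/N = 1.000000; dx = sigma*sqrt(3*dt) = 0.623538
u = exp(dx) = 1.865517; d = 1/u = 0.536044
p_u = 0.169233, p_m = 0.666667, p_d = 0.164101
Discount per step: exp(-r*dt) = 0.934260
Stock lattice S(k, j) with j the centered position index:
  k=0: S(0,+0) = 24.5700
  k=1: S(1,-1) = 13.1706; S(1,+0) = 24.5700; S(1,+1) = 45.8358
  k=2: S(2,-2) = 7.0600; S(2,-1) = 13.1706; S(2,+0) = 24.5700; S(2,+1) = 45.8358; S(2,+2) = 85.5074
Terminal payoffs V(N, j) = max(S_T - K, 0):
  V(2,-2) = 0.000000; V(2,-1) = 0.000000; V(2,+0) = 1.300000; V(2,+1) = 22.565756; V(2,+2) = 62.237387
Backward induction: V(k, j) = exp(-r*dt) * [p_u * V(k+1, j+1) + p_m * V(k+1, j) + p_d * V(k+1, j-1)]
  V(1,-1) = exp(-r*dt) * [p_u*1.300000 + p_m*0.000000 + p_d*0.000000] = 0.205540
  V(1,+0) = exp(-r*dt) * [p_u*22.565756 + p_m*1.300000 + p_d*0.000000] = 4.377505
  V(1,+1) = exp(-r*dt) * [p_u*62.237387 + p_m*22.565756 + p_d*1.300000] = 24.094360
  V(0,+0) = exp(-r*dt) * [p_u*24.094360 + p_m*4.377505 + p_d*0.205540] = 6.567495

Answer: Price = V(0,0) = 6.5675


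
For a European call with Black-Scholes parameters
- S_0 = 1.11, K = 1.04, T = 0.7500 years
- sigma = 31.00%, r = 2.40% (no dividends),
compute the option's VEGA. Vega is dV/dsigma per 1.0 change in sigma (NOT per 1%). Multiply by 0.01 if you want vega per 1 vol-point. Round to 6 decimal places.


Answer: Vega = 0.347514

Derivation:
d1 = 0.4439145730; d2 = 0.1754466978
phi(d1) = 0.3615089039; exp(-qT) = 1.0000000000; exp(-rT) = 0.9821610324
Vega = S * exp(-qT) * phi(d1) * sqrt(T) = 1.1100 * 1.0000000000 * 0.3615089039 * 0.8660254038 = 0.347514


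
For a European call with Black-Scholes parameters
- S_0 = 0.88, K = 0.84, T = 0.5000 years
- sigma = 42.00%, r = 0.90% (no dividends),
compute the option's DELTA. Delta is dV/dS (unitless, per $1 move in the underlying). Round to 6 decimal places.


d1 = 0.3202857528; d2 = 0.0233009047
phi(d1) = 0.3789958534; exp(-qT) = 1.0000000000; exp(-rT) = 0.9955101098
N(d1) = 0.6256241388
Delta = exp(-qT) * N(d1) = 1.0000000000 * 0.6256241388 = 0.625624

Answer: Delta = 0.625624


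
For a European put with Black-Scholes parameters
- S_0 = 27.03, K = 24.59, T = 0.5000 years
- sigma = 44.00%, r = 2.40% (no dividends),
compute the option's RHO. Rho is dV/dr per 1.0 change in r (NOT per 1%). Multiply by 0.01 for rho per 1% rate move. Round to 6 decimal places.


Answer: Rho = -5.172723

Derivation:
d1 = 0.4982129875; d2 = 0.1870860038
phi(d1) = 0.3523794773; exp(-qT) = 1.0000000000; exp(-rT) = 0.9880717129
N(-d2) = 0.4257966009
Rho = -K*T*exp(-rT)*N(-d2) = -24.5900 * 0.5000 * 0.9880717129 * 0.4257966009 = -5.172723


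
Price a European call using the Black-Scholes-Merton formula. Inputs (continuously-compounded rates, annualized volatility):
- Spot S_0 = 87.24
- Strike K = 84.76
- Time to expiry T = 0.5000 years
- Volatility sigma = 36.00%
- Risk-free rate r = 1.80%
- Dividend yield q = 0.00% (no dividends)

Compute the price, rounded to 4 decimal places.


d1 = (ln(S/K) + (r - q + 0.5*sigma^2) * T) / (sigma * sqrt(T)) = 0.27592567
d2 = d1 - sigma * sqrt(T) = 0.02136723
exp(-rT) = 0.99104038; exp(-qT) = 1.00000000
C = S_0 * exp(-qT) * N(d1) - K * exp(-rT) * N(d2)
N(d1) = 0.60869742; N(d2) = 0.50852364
C = 87.2400 * 1.00000000 * 0.60869742 - 84.7600 * 0.99104038 * 0.50852364 = 10.3865

Answer: Price = 10.3865


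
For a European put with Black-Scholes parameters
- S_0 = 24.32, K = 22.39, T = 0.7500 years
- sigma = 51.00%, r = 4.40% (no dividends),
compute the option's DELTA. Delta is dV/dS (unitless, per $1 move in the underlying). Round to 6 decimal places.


d1 = 0.4827602044; d2 = 0.0410872485
phi(d1) = 0.3550604435; exp(-qT) = 1.0000000000; exp(-rT) = 0.9675385596
N(-d1) = 0.3146330051
Delta = -exp(-qT) * N(-d1) = -1.0000000000 * 0.3146330051 = -0.314633

Answer: Delta = -0.314633


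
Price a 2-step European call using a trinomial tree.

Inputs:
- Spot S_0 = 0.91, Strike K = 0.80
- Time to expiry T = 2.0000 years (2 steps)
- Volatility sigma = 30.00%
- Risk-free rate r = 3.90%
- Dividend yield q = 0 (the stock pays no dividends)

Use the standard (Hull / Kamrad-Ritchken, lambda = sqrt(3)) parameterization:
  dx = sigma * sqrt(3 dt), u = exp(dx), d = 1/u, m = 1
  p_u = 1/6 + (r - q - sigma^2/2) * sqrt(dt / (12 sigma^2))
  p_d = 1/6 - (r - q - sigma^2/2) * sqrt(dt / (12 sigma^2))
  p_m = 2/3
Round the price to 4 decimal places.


dt = T/N = 1.000000; dx = sigma*sqrt(3*dt) = 0.519615
u = exp(dx) = 1.681381; d = 1/u = 0.594749
p_u = 0.160893, p_m = 0.666667, p_d = 0.172440
Discount per step: exp(-r*dt) = 0.961751
Stock lattice S(k, j) with j the centered position index:
  k=0: S(0,+0) = 0.9100
  k=1: S(1,-1) = 0.5412; S(1,+0) = 0.9100; S(1,+1) = 1.5301
  k=2: S(2,-2) = 0.3219; S(2,-1) = 0.5412; S(2,+0) = 0.9100; S(2,+1) = 1.5301; S(2,+2) = 2.5726
Terminal payoffs V(N, j) = max(S_T - K, 0):
  V(2,-2) = 0.000000; V(2,-1) = 0.000000; V(2,+0) = 0.110000; V(2,+1) = 0.730056; V(2,+2) = 1.772607
Backward induction: V(k, j) = exp(-r*dt) * [p_u * V(k+1, j+1) + p_m * V(k+1, j) + p_d * V(k+1, j-1)]
  V(1,-1) = exp(-r*dt) * [p_u*0.110000 + p_m*0.000000 + p_d*0.000000] = 0.017021
  V(1,+0) = exp(-r*dt) * [p_u*0.730056 + p_m*0.110000 + p_d*0.000000] = 0.183497
  V(1,+1) = exp(-r*dt) * [p_u*1.772607 + p_m*0.730056 + p_d*0.110000] = 0.760623
  V(0,+0) = exp(-r*dt) * [p_u*0.760623 + p_m*0.183497 + p_d*0.017021] = 0.238173

Answer: Price = V(0,0) = 0.2382


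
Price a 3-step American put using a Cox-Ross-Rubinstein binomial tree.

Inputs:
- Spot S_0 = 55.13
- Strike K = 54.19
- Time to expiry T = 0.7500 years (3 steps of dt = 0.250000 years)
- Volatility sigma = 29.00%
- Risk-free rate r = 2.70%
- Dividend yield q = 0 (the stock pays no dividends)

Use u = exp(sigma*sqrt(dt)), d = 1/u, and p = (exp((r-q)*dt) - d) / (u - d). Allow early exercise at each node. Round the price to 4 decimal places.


Answer: Price = V(0,0) = 4.9909

Derivation:
dt = T/N = 0.250000
u = exp(sigma*sqrt(dt)) = 1.156040; d = 1/u = 0.865022
p = (exp((r-q)*dt) - d) / (u - d) = 0.487086
Discount per step: exp(-r*dt) = 0.993273
Stock lattice S(k, i) with i counting down-moves:
  k=0: S(0,0) = 55.1300
  k=1: S(1,0) = 63.7325; S(1,1) = 47.6887
  k=2: S(2,0) = 73.6772; S(2,1) = 55.1300; S(2,2) = 41.2518
  k=3: S(3,0) = 85.1738; S(3,1) = 63.7325; S(3,2) = 47.6887; S(3,3) = 35.6837
Terminal payoffs V(N, i) = max(K - S_T, 0):
  V(3,0) = 0.000000; V(3,1) = 0.000000; V(3,2) = 6.501321; V(3,3) = 18.506299
Backward induction: V(k, i) = exp(-r*dt) * [p * V(k+1, i) + (1-p) * V(k+1, i+1)]; then take max(V_cont, immediate exercise) for American.
  V(2,0) = exp(-r*dt) * [p*0.000000 + (1-p)*0.000000] = 0.000000; exercise = 0.000000; V(2,0) = max -> 0.000000
  V(2,1) = exp(-r*dt) * [p*0.000000 + (1-p)*6.501321] = 3.312183; exercise = 0.000000; V(2,1) = max -> 3.312183
  V(2,2) = exp(-r*dt) * [p*6.501321 + (1-p)*18.506299] = 12.573679; exercise = 12.938230; V(2,2) = max -> 12.938230
  V(1,0) = exp(-r*dt) * [p*0.000000 + (1-p)*3.312183] = 1.687435; exercise = 0.000000; V(1,0) = max -> 1.687435
  V(1,1) = exp(-r*dt) * [p*3.312183 + (1-p)*12.938230] = 8.194017; exercise = 6.501321; V(1,1) = max -> 8.194017
  V(0,0) = exp(-r*dt) * [p*1.687435 + (1-p)*8.194017] = 4.990947; exercise = 0.000000; V(0,0) = max -> 4.990947


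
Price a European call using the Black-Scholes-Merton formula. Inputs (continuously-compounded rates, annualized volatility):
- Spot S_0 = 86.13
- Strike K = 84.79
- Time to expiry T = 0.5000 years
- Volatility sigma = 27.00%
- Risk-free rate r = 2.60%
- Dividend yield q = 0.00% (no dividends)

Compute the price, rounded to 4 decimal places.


d1 = (ln(S/K) + (r - q + 0.5*sigma^2) * T) / (sigma * sqrt(T)) = 0.24568122
d2 = d1 - sigma * sqrt(T) = 0.05476239
exp(-rT) = 0.98708414; exp(-qT) = 1.00000000
C = S_0 * exp(-qT) * N(d1) - K * exp(-rT) * N(d2)
N(d1) = 0.59703549; N(d2) = 0.52183612
C = 86.1300 * 1.00000000 * 0.59703549 - 84.7900 * 0.98708414 * 0.52183612 = 7.7477

Answer: Price = 7.7477


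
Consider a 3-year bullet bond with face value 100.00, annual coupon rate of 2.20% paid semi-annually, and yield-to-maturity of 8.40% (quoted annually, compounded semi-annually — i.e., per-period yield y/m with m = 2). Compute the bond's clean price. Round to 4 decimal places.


Coupon per period c = face * coupon_rate / m = 1.100000
Periods per year m = 2; per-period yield y/m = 0.042000
Number of cashflows N = 6
Cashflows (t years, CF_t, discount factor 1/(1+y/m)^(m*t), PV):
  t = 0.5000: CF_t = 1.100000, DF = 0.959693, PV = 1.055662
  t = 1.0000: CF_t = 1.100000, DF = 0.921010, PV = 1.013112
  t = 1.5000: CF_t = 1.100000, DF = 0.883887, PV = 0.972276
  t = 2.0000: CF_t = 1.100000, DF = 0.848260, PV = 0.933086
  t = 2.5000: CF_t = 1.100000, DF = 0.814069, PV = 0.895476
  t = 3.0000: CF_t = 101.100000, DF = 0.781257, PV = 78.985040
Price P = sum_t PV_t = 83.854652

Answer: Price = 83.8547


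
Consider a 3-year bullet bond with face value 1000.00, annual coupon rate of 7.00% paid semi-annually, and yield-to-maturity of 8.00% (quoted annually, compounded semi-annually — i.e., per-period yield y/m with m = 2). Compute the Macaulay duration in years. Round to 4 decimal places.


Coupon per period c = face * coupon_rate / m = 35.000000
Periods per year m = 2; per-period yield y/m = 0.040000
Number of cashflows N = 6
Cashflows (t years, CF_t, discount factor 1/(1+y/m)^(m*t), PV):
  t = 0.5000: CF_t = 35.000000, DF = 0.961538, PV = 33.653846
  t = 1.0000: CF_t = 35.000000, DF = 0.924556, PV = 32.359467
  t = 1.5000: CF_t = 35.000000, DF = 0.888996, PV = 31.114873
  t = 2.0000: CF_t = 35.000000, DF = 0.854804, PV = 29.918147
  t = 2.5000: CF_t = 35.000000, DF = 0.821927, PV = 28.767449
  t = 3.0000: CF_t = 1035.000000, DF = 0.790315, PV = 817.975534
Price P = sum_t PV_t = 973.789316
Macaulay numerator sum_t t * PV_t:
  t * PV_t at t = 0.5000: 16.826923
  t * PV_t at t = 1.0000: 32.359467
  t * PV_t at t = 1.5000: 46.672309
  t * PV_t at t = 2.0000: 59.836293
  t * PV_t at t = 2.5000: 71.918622
  t * PV_t at t = 3.0000: 2453.926602
Macaulay duration D = (sum_t t * PV_t) / P = 2681.540217 / 973.789316 = 2.753717

Answer: Macaulay duration = 2.7537 years


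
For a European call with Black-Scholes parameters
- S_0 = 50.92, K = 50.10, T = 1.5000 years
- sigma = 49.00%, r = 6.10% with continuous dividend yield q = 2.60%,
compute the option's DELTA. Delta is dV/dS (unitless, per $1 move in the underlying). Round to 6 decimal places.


Answer: Delta = 0.635507

Derivation:
d1 = 0.4145965774; d2 = -0.1855284096
phi(d1) = 0.3660872104; exp(-qT) = 0.9617507091; exp(-rT) = 0.9125613162
N(d1) = 0.6607813729
Delta = exp(-qT) * N(d1) = 0.9617507091 * 0.6607813729 = 0.635507


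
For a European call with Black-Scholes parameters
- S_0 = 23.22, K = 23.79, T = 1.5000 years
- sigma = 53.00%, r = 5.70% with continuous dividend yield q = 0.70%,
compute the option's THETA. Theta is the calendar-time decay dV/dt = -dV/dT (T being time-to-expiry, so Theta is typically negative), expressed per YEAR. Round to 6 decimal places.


Answer: Theta = -2.224644

Derivation:
d1 = 0.4027387132; d2 = -0.2463760686
phi(d1) = 0.3678655471; exp(-qT) = 0.9895549326; exp(-rT) = 0.9180531431
Theta = -S*exp(-qT)*phi(d1)*sigma/(2*sqrt(T)) - r*K*exp(-rT)*N(d2) + q*S*exp(-qT)*N(d1)
N(d1) = 0.6564297744; N(d2) = 0.4026955649; sqrt(T) = 1.2247448714
Term 1 = -23.2200 * 0.9895549326 * 0.3678655471 * 0.5300 / (2 * 1.2247448714) = -1.8289064145
Term 2 = -0.0570 * 23.7900 * 0.9180531431 * 0.4026955649 = -0.5013187707
Term 3 = 0.0070 * 23.2200 * 0.9895549326 * 0.6564297744 = 0.1055816476
Theta = -1.8289064145 + (-0.5013187707) + (0.1055816476) = -2.224644


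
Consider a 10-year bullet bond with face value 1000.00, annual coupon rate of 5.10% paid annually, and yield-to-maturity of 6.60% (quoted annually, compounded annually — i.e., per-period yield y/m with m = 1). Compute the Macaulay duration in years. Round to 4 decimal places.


Answer: Macaulay duration = 7.9463 years

Derivation:
Coupon per period c = face * coupon_rate / m = 51.000000
Periods per year m = 1; per-period yield y/m = 0.066000
Number of cashflows N = 10
Cashflows (t years, CF_t, discount factor 1/(1+y/m)^(m*t), PV):
  t = 1.0000: CF_t = 51.000000, DF = 0.938086, PV = 47.842402
  t = 2.0000: CF_t = 51.000000, DF = 0.880006, PV = 44.880302
  t = 3.0000: CF_t = 51.000000, DF = 0.825521, PV = 42.101596
  t = 4.0000: CF_t = 51.000000, DF = 0.774410, PV = 39.494931
  t = 5.0000: CF_t = 51.000000, DF = 0.726464, PV = 37.049654
  t = 6.0000: CF_t = 51.000000, DF = 0.681486, PV = 34.755773
  t = 7.0000: CF_t = 51.000000, DF = 0.639292, PV = 32.603914
  t = 8.0000: CF_t = 51.000000, DF = 0.599711, PV = 30.585285
  t = 9.0000: CF_t = 51.000000, DF = 0.562581, PV = 28.691637
  t = 10.0000: CF_t = 1051.000000, DF = 0.527750, PV = 554.664881
Price P = sum_t PV_t = 892.670375
Macaulay numerator sum_t t * PV_t:
  t * PV_t at t = 1.0000: 47.842402
  t * PV_t at t = 2.0000: 89.760603
  t * PV_t at t = 3.0000: 126.304789
  t * PV_t at t = 4.0000: 157.979723
  t * PV_t at t = 5.0000: 185.248268
  t * PV_t at t = 6.0000: 208.534636
  t * PV_t at t = 7.0000: 228.227400
  t * PV_t at t = 8.0000: 244.682284
  t * PV_t at t = 9.0000: 258.224737
  t * PV_t at t = 10.0000: 5546.648810
Macaulay duration D = (sum_t t * PV_t) / P = 7093.453652 / 892.670375 = 7.946330


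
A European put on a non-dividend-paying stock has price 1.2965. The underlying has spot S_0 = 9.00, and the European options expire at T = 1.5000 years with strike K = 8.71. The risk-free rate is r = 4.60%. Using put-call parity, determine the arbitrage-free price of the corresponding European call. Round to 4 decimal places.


Put-call parity: C - P = S_0 * exp(-qT) - K * exp(-rT).
S_0 * exp(-qT) = 9.0000 * 1.00000000 = 9.00000000
K * exp(-rT) = 8.7100 * 0.93332668 = 8.12927538
C = P + S*exp(-qT) - K*exp(-rT)
C = 1.2965 + 9.00000000 - 8.12927538 = 2.1672

Answer: Call price = 2.1672


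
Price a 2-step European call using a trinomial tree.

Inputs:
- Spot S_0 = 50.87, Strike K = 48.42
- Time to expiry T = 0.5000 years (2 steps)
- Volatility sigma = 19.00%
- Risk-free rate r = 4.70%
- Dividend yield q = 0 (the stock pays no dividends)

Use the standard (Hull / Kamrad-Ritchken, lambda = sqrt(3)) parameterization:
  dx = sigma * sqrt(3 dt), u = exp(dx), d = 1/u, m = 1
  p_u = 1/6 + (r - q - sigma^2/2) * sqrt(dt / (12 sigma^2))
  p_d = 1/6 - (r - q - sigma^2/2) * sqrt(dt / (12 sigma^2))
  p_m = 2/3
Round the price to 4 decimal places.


Answer: Price = V(0,0) = 4.8061

Derivation:
dt = T/N = 0.250000; dx = sigma*sqrt(3*dt) = 0.164545
u = exp(dx) = 1.178856; d = 1/u = 0.848280
p_u = 0.188659, p_m = 0.666667, p_d = 0.144674
Discount per step: exp(-r*dt) = 0.988319
Stock lattice S(k, j) with j the centered position index:
  k=0: S(0,+0) = 50.8700
  k=1: S(1,-1) = 43.1520; S(1,+0) = 50.8700; S(1,+1) = 59.9684
  k=2: S(2,-2) = 36.6050; S(2,-1) = 43.1520; S(2,+0) = 50.8700; S(2,+1) = 59.9684; S(2,+2) = 70.6942
Terminal payoffs V(N, j) = max(S_T - K, 0):
  V(2,-2) = 0.000000; V(2,-1) = 0.000000; V(2,+0) = 2.450000; V(2,+1) = 11.548426; V(2,+2) = 22.274163
Backward induction: V(k, j) = exp(-r*dt) * [p_u * V(k+1, j+1) + p_m * V(k+1, j) + p_d * V(k+1, j-1)]
  V(1,-1) = exp(-r*dt) * [p_u*2.450000 + p_m*0.000000 + p_d*0.000000] = 0.456816
  V(1,+0) = exp(-r*dt) * [p_u*11.548426 + p_m*2.450000 + p_d*0.000000] = 3.767520
  V(1,+1) = exp(-r*dt) * [p_u*22.274163 + p_m*11.548426 + p_d*2.450000] = 12.112466
  V(0,+0) = exp(-r*dt) * [p_u*12.112466 + p_m*3.767520 + p_d*0.456816] = 4.806092


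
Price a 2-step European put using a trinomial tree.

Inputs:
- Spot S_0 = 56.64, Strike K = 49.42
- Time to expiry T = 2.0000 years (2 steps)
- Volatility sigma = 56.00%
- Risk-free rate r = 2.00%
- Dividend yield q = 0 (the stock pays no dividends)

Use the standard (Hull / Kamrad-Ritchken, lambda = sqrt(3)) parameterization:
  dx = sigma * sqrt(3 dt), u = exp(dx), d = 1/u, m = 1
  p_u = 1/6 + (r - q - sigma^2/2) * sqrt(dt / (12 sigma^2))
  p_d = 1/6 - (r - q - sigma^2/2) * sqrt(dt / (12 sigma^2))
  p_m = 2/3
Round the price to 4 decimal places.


dt = T/N = 1.000000; dx = sigma*sqrt(3*dt) = 0.969948
u = exp(dx) = 2.637808; d = 1/u = 0.379103
p_u = 0.096147, p_m = 0.666667, p_d = 0.237186
Discount per step: exp(-r*dt) = 0.980199
Stock lattice S(k, j) with j the centered position index:
  k=0: S(0,+0) = 56.6400
  k=1: S(1,-1) = 21.4724; S(1,+0) = 56.6400; S(1,+1) = 149.4055
  k=2: S(2,-2) = 8.1402; S(2,-1) = 21.4724; S(2,+0) = 56.6400; S(2,+1) = 149.4055; S(2,+2) = 394.1030
Terminal payoffs V(N, j) = max(K - S_T, 0):
  V(2,-2) = 41.279769; V(2,-1) = 27.947630; V(2,+0) = 0.000000; V(2,+1) = 0.000000; V(2,+2) = 0.000000
Backward induction: V(k, j) = exp(-r*dt) * [p_u * V(k+1, j+1) + p_m * V(k+1, j) + p_d * V(k+1, j-1)]
  V(1,-1) = exp(-r*dt) * [p_u*0.000000 + p_m*27.947630 + p_d*41.279769] = 27.859924
  V(1,+0) = exp(-r*dt) * [p_u*0.000000 + p_m*0.000000 + p_d*27.947630] = 6.497524
  V(1,+1) = exp(-r*dt) * [p_u*0.000000 + p_m*0.000000 + p_d*0.000000] = 0.000000
  V(0,+0) = exp(-r*dt) * [p_u*0.000000 + p_m*6.497524 + p_d*27.859924] = 10.723044

Answer: Price = V(0,0) = 10.7230


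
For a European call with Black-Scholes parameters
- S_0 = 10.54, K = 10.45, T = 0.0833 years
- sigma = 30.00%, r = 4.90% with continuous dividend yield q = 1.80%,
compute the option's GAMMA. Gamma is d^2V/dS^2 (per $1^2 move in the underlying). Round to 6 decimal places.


Answer: Gamma = 0.430069

Derivation:
d1 = 0.1721583086; d2 = 0.0855730904
phi(d1) = 0.3930738486; exp(-qT) = 0.9985017235; exp(-rT) = 0.9959266188
Gamma = exp(-qT) * phi(d1) / (S * sigma * sqrt(T)) = 0.9985017235 * 0.3930738486 / (10.5400 * 0.3000 * 0.2886173938) = 0.430069


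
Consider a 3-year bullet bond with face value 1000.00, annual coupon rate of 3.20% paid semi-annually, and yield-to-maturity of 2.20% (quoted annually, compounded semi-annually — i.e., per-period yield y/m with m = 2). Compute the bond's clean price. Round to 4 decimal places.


Coupon per period c = face * coupon_rate / m = 16.000000
Periods per year m = 2; per-period yield y/m = 0.011000
Number of cashflows N = 6
Cashflows (t years, CF_t, discount factor 1/(1+y/m)^(m*t), PV):
  t = 0.5000: CF_t = 16.000000, DF = 0.989120, PV = 15.825915
  t = 1.0000: CF_t = 16.000000, DF = 0.978358, PV = 15.653724
  t = 1.5000: CF_t = 16.000000, DF = 0.967713, PV = 15.483407
  t = 2.0000: CF_t = 16.000000, DF = 0.957184, PV = 15.314942
  t = 2.5000: CF_t = 16.000000, DF = 0.946769, PV = 15.148311
  t = 3.0000: CF_t = 1016.000000, DF = 0.936468, PV = 951.451761
Price P = sum_t PV_t = 1028.878060

Answer: Price = 1028.8781


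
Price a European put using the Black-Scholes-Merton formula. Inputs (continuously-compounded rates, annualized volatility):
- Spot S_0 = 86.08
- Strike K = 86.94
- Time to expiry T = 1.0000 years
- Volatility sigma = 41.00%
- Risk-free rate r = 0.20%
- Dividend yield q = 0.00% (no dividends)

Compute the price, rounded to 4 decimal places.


Answer: Price = 14.3833

Derivation:
d1 = (ln(S/K) + (r - q + 0.5*sigma^2) * T) / (sigma * sqrt(T)) = 0.18563139
d2 = d1 - sigma * sqrt(T) = -0.22436861
exp(-rT) = 0.99800200; exp(-qT) = 1.00000000
P = K * exp(-rT) * N(-d2) - S_0 * exp(-qT) * N(-d1)
N(-d1) = 0.42636692; N(-d2) = 0.58876475
P = 86.9400 * 0.99800200 * 0.58876475 - 86.0800 * 1.00000000 * 0.42636692 = 14.3833


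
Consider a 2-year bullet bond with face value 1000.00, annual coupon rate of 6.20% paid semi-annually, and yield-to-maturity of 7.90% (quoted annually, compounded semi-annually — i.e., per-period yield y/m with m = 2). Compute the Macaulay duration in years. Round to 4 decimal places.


Answer: Macaulay duration = 1.9100 years

Derivation:
Coupon per period c = face * coupon_rate / m = 31.000000
Periods per year m = 2; per-period yield y/m = 0.039500
Number of cashflows N = 4
Cashflows (t years, CF_t, discount factor 1/(1+y/m)^(m*t), PV):
  t = 0.5000: CF_t = 31.000000, DF = 0.962001, PV = 29.822030
  t = 1.0000: CF_t = 31.000000, DF = 0.925446, PV = 28.688821
  t = 1.5000: CF_t = 31.000000, DF = 0.890280, PV = 27.598674
  t = 2.0000: CF_t = 1031.000000, DF = 0.856450, PV = 882.999974
Price P = sum_t PV_t = 969.109499
Macaulay numerator sum_t t * PV_t:
  t * PV_t at t = 0.5000: 14.911015
  t * PV_t at t = 1.0000: 28.688821
  t * PV_t at t = 1.5000: 41.398011
  t * PV_t at t = 2.0000: 1765.999947
Macaulay duration D = (sum_t t * PV_t) / P = 1850.997794 / 969.109499 = 1.909999


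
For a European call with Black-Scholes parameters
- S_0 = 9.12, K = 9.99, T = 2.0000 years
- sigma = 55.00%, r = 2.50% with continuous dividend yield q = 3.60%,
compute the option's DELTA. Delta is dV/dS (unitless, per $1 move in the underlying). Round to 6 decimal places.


Answer: Delta = 0.554768

Derivation:
d1 = 0.2434828496; d2 = -0.5343346097
phi(d1) = 0.3872903990; exp(-qT) = 0.9305308958; exp(-rT) = 0.9512294245
N(d1) = 0.5961843153
Delta = exp(-qT) * N(d1) = 0.9305308958 * 0.5961843153 = 0.554768


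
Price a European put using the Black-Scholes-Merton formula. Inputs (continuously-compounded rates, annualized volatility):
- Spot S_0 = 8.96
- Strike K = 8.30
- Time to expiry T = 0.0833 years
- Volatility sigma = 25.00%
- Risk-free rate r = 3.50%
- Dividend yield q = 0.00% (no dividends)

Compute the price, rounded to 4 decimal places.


d1 = (ln(S/K) + (r - q + 0.5*sigma^2) * T) / (sigma * sqrt(T)) = 1.13691467
d2 = d1 - sigma * sqrt(T) = 1.06476032
exp(-rT) = 0.99708875; exp(-qT) = 1.00000000
P = K * exp(-rT) * N(-d2) - S_0 * exp(-qT) * N(-d1)
N(-d1) = 0.12778698; N(-d2) = 0.14349220
P = 8.3000 * 0.99708875 * 0.14349220 - 8.9600 * 1.00000000 * 0.12778698 = 0.0425

Answer: Price = 0.0425


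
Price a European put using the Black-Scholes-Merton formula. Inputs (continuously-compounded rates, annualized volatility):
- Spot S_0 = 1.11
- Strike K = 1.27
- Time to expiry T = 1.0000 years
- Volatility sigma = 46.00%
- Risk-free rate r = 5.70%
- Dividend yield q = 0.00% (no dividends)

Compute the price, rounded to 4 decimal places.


d1 = (ln(S/K) + (r - q + 0.5*sigma^2) * T) / (sigma * sqrt(T)) = 0.06118068
d2 = d1 - sigma * sqrt(T) = -0.39881932
exp(-rT) = 0.94459407; exp(-qT) = 1.00000000
P = K * exp(-rT) * N(-d2) - S_0 * exp(-qT) * N(-d1)
N(-d1) = 0.47560766; N(-d2) = 0.65498683
P = 1.2700 * 0.94459407 * 0.65498683 - 1.1100 * 1.00000000 * 0.47560766 = 0.2578

Answer: Price = 0.2578


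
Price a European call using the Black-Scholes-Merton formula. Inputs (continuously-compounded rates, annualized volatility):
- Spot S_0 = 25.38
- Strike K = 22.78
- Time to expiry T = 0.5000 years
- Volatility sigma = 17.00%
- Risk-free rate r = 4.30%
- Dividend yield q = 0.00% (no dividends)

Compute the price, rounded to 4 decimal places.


Answer: Price = 3.2892

Derivation:
d1 = (ln(S/K) + (r - q + 0.5*sigma^2) * T) / (sigma * sqrt(T)) = 1.13805512
d2 = d1 - sigma * sqrt(T) = 1.01784697
exp(-rT) = 0.97872948; exp(-qT) = 1.00000000
C = S_0 * exp(-qT) * N(d1) - K * exp(-rT) * N(d2)
N(d1) = 0.87245127; N(d2) = 0.84562466
C = 25.3800 * 1.00000000 * 0.87245127 - 22.7800 * 0.97872948 * 0.84562466 = 3.2892
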